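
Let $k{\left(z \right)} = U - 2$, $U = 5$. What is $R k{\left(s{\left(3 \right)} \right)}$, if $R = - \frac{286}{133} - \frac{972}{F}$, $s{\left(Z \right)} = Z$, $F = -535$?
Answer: $- \frac{71202}{71155} \approx -1.0007$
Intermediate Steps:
$k{\left(z \right)} = 3$ ($k{\left(z \right)} = 5 - 2 = 3$)
$R = - \frac{23734}{71155}$ ($R = - \frac{286}{133} - \frac{972}{-535} = \left(-286\right) \frac{1}{133} - - \frac{972}{535} = - \frac{286}{133} + \frac{972}{535} = - \frac{23734}{71155} \approx -0.33355$)
$R k{\left(s{\left(3 \right)} \right)} = \left(- \frac{23734}{71155}\right) 3 = - \frac{71202}{71155}$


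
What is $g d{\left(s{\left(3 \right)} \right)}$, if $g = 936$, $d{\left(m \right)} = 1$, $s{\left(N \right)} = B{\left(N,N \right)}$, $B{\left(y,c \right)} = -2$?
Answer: $936$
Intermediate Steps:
$s{\left(N \right)} = -2$
$g d{\left(s{\left(3 \right)} \right)} = 936 \cdot 1 = 936$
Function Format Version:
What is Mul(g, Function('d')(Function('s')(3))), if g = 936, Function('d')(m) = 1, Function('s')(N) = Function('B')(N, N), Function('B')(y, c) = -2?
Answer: 936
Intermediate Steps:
Function('s')(N) = -2
Mul(g, Function('d')(Function('s')(3))) = Mul(936, 1) = 936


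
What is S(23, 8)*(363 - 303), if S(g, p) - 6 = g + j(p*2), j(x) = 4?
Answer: 1980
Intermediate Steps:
S(g, p) = 10 + g (S(g, p) = 6 + (g + 4) = 6 + (4 + g) = 10 + g)
S(23, 8)*(363 - 303) = (10 + 23)*(363 - 303) = 33*60 = 1980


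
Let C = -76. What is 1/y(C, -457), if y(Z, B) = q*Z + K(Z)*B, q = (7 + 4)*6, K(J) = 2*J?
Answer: 1/64448 ≈ 1.5516e-5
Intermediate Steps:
q = 66 (q = 11*6 = 66)
y(Z, B) = 66*Z + 2*B*Z (y(Z, B) = 66*Z + (2*Z)*B = 66*Z + 2*B*Z)
1/y(C, -457) = 1/(2*(-76)*(33 - 457)) = 1/(2*(-76)*(-424)) = 1/64448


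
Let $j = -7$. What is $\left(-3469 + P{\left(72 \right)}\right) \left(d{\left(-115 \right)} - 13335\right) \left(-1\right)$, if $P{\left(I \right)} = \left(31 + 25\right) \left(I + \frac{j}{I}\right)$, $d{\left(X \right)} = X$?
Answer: $\frac{67492100}{9} \approx 7.4991 \cdot 10^{6}$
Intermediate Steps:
$P{\left(I \right)} = - \frac{392}{I} + 56 I$ ($P{\left(I \right)} = \left(31 + 25\right) \left(I - \frac{7}{I}\right) = 56 \left(I - \frac{7}{I}\right) = - \frac{392}{I} + 56 I$)
$\left(-3469 + P{\left(72 \right)}\right) \left(d{\left(-115 \right)} - 13335\right) \left(-1\right) = \left(-3469 + \left(- \frac{392}{72} + 56 \cdot 72\right)\right) \left(-115 - 13335\right) \left(-1\right) = \left(-3469 + \left(\left(-392\right) \frac{1}{72} + 4032\right)\right) \left(-13450\right) \left(-1\right) = \left(-3469 + \left(- \frac{49}{9} + 4032\right)\right) \left(-13450\right) \left(-1\right) = \left(-3469 + \frac{36239}{9}\right) \left(-13450\right) \left(-1\right) = \frac{5018}{9} \left(-13450\right) \left(-1\right) = \left(- \frac{67492100}{9}\right) \left(-1\right) = \frac{67492100}{9}$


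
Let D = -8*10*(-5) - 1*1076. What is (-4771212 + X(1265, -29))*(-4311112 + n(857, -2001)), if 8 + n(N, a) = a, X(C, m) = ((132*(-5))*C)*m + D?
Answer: -83847986621652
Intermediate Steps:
D = -676 (D = -80*(-5) - 1076 = 400 - 1076 = -676)
X(C, m) = -676 - 660*C*m (X(C, m) = ((132*(-5))*C)*m - 676 = (-660*C)*m - 676 = -660*C*m - 676 = -676 - 660*C*m)
n(N, a) = -8 + a
(-4771212 + X(1265, -29))*(-4311112 + n(857, -2001)) = (-4771212 + (-676 - 660*1265*(-29)))*(-4311112 + (-8 - 2001)) = (-4771212 + (-676 + 24212100))*(-4311112 - 2009) = (-4771212 + 24211424)*(-4313121) = 19440212*(-4313121) = -83847986621652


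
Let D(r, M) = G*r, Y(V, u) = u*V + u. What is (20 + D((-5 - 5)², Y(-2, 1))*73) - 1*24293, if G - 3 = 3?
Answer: 19527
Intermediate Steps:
Y(V, u) = u + V*u (Y(V, u) = V*u + u = u + V*u)
G = 6 (G = 3 + 3 = 6)
D(r, M) = 6*r
(20 + D((-5 - 5)², Y(-2, 1))*73) - 1*24293 = (20 + (6*(-5 - 5)²)*73) - 1*24293 = (20 + (6*(-10)²)*73) - 24293 = (20 + (6*100)*73) - 24293 = (20 + 600*73) - 24293 = (20 + 43800) - 24293 = 43820 - 24293 = 19527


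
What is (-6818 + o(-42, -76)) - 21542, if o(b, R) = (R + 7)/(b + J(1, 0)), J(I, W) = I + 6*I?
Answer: -992531/35 ≈ -28358.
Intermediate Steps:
J(I, W) = 7*I
o(b, R) = (7 + R)/(7 + b) (o(b, R) = (R + 7)/(b + 7*1) = (7 + R)/(b + 7) = (7 + R)/(7 + b))
(-6818 + o(-42, -76)) - 21542 = (-6818 + (7 - 76)/(7 - 42)) - 21542 = (-6818 - 69/(-35)) - 21542 = (-6818 - 1/35*(-69)) - 21542 = (-6818 + 69/35) - 21542 = -238561/35 - 21542 = -992531/35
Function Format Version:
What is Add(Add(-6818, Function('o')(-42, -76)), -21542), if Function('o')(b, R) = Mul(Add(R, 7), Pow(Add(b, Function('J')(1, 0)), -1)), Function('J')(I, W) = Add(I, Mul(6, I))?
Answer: Rational(-992531, 35) ≈ -28358.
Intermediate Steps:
Function('J')(I, W) = Mul(7, I)
Function('o')(b, R) = Mul(Pow(Add(7, b), -1), Add(7, R)) (Function('o')(b, R) = Mul(Add(R, 7), Pow(Add(b, Mul(7, 1)), -1)) = Mul(Add(7, R), Pow(Add(b, 7), -1)) = Mul(Add(7, R), Pow(Add(7, b), -1)) = Mul(Pow(Add(7, b), -1), Add(7, R)))
Add(Add(-6818, Function('o')(-42, -76)), -21542) = Add(Add(-6818, Mul(Pow(Add(7, -42), -1), Add(7, -76))), -21542) = Add(Add(-6818, Mul(Pow(-35, -1), -69)), -21542) = Add(Add(-6818, Mul(Rational(-1, 35), -69)), -21542) = Add(Add(-6818, Rational(69, 35)), -21542) = Add(Rational(-238561, 35), -21542) = Rational(-992531, 35)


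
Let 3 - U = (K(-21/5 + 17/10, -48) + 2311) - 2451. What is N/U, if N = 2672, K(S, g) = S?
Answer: 5344/291 ≈ 18.364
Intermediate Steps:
U = 291/2 (U = 3 - (((-21/5 + 17/10) + 2311) - 2451) = 3 - ((-5/2 + 2311) - 2451) = 3 - (4617/2 - 2451) = 3 - 1*(-285/2) = 3 + 285/2 = 291/2 ≈ 145.50)
N/U = 2672/(291/2) = 2672*(2/291) = 5344/291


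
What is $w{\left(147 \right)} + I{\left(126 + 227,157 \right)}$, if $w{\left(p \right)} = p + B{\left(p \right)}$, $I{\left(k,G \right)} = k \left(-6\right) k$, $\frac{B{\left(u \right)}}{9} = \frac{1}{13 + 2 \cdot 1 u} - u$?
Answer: $- \frac{229890801}{307} \approx -7.4883 \cdot 10^{5}$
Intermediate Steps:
$B{\left(u \right)} = - 9 u + \frac{9}{13 + 2 u}$ ($B{\left(u \right)} = 9 \left(\frac{1}{13 + 2 \cdot 1 u} - u\right) = 9 \left(\frac{1}{13 + 2 u} - u\right) = - 9 u + \frac{9}{13 + 2 u}$)
$I{\left(k,G \right)} = - 6 k^{2}$ ($I{\left(k,G \right)} = - 6 k k = - 6 k^{2}$)
$w{\left(p \right)} = p + \frac{9 \left(1 - 13 p - 2 p^{2}\right)}{13 + 2 p}$
$w{\left(147 \right)} + I{\left(126 + 227,157 \right)} = \frac{9 - 15288 - 16 \cdot 147^{2}}{13 + 2 \cdot 147} - 6 \left(126 + 227\right)^{2} = \frac{9 - 15288 - 345744}{13 + 294} - 6 \cdot 353^{2} = \frac{9 - 15288 - 345744}{307} - 747654 = \frac{1}{307} \left(-361023\right) - 747654 = - \frac{361023}{307} - 747654 = - \frac{229890801}{307}$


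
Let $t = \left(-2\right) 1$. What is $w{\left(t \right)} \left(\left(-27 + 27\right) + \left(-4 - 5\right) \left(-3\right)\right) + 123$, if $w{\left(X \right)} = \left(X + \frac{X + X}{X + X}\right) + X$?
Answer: $42$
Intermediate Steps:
$t = -2$
$w{\left(X \right)} = 1 + 2 X$ ($w{\left(X \right)} = \left(X + \frac{2 X}{2 X}\right) + X = \left(X + 2 X \frac{1}{2 X}\right) + X = \left(X + 1\right) + X = \left(1 + X\right) + X = 1 + 2 X$)
$w{\left(t \right)} \left(\left(-27 + 27\right) + \left(-4 - 5\right) \left(-3\right)\right) + 123 = \left(1 + 2 \left(-2\right)\right) \left(\left(-27 + 27\right) + \left(-4 - 5\right) \left(-3\right)\right) + 123 = \left(1 - 4\right) \left(0 - -27\right) + 123 = - 3 \left(0 + 27\right) + 123 = \left(-3\right) 27 + 123 = -81 + 123 = 42$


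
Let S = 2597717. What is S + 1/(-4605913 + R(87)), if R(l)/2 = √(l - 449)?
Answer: 55109097314927660276/21214434565017 - 2*I*√362/21214434565017 ≈ 2.5977e+6 - 1.7937e-12*I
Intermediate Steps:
R(l) = 2*√(-449 + l) (R(l) = 2*√(l - 449) = 2*√(-449 + l))
S + 1/(-4605913 + R(87)) = 2597717 + 1/(-4605913 + 2*√(-449 + 87)) = 2597717 + 1/(-4605913 + 2*√(-362)) = 2597717 + 1/(-4605913 + 2*(I*√362)) = 2597717 + 1/(-4605913 + 2*I*√362)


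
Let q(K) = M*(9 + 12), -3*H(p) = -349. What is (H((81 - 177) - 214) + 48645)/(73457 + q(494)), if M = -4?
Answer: 146284/220119 ≈ 0.66457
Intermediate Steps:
H(p) = 349/3 (H(p) = -⅓*(-349) = 349/3)
q(K) = -84 (q(K) = -4*(9 + 12) = -4*21 = -84)
(H((81 - 177) - 214) + 48645)/(73457 + q(494)) = (349/3 + 48645)/(73457 - 84) = (146284/3)/73373 = (146284/3)*(1/73373) = 146284/220119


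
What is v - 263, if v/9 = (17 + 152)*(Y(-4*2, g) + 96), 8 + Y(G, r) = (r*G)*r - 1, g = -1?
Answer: 119896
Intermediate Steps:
Y(G, r) = -9 + G*r² (Y(G, r) = -8 + ((r*G)*r - 1) = -8 + ((G*r)*r - 1) = -8 + (G*r² - 1) = -8 + (-1 + G*r²) = -9 + G*r²)
v = 120159 (v = 9*((17 + 152)*((-9 - 4*2*(-1)²) + 96)) = 9*(169*((-9 - 8*1) + 96)) = 9*(169*((-9 - 8) + 96)) = 9*(169*(-17 + 96)) = 9*(169*79) = 9*13351 = 120159)
v - 263 = 120159 - 263 = 119896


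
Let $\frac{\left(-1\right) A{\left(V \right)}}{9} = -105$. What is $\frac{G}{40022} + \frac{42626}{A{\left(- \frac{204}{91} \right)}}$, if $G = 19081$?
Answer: $\frac{1724009317}{37820790} \approx 45.584$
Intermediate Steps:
$A{\left(V \right)} = 945$ ($A{\left(V \right)} = \left(-9\right) \left(-105\right) = 945$)
$\frac{G}{40022} + \frac{42626}{A{\left(- \frac{204}{91} \right)}} = \frac{19081}{40022} + \frac{42626}{945} = \frac{1724009317}{37820790}$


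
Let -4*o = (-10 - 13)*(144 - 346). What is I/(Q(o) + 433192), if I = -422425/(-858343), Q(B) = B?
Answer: 844850/741660710923 ≈ 1.1391e-6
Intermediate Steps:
o = -2323/2 (o = -(-10 - 13)*(144 - 346)/4 = -(-23)*(-202)/4 = -¼*4646 = -2323/2 ≈ -1161.5)
I = 422425/858343 (I = -422425*(-1/858343) = 422425/858343 ≈ 0.49214)
I/(Q(o) + 433192) = 422425/(858343*(-2323/2 + 433192)) = 422425/(858343*(864061/2)) = (422425/858343)*(2/864061) = 844850/741660710923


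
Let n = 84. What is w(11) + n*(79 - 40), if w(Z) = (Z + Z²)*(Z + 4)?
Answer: 5256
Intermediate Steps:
w(Z) = (4 + Z)*(Z + Z²) (w(Z) = (Z + Z²)*(4 + Z) = (4 + Z)*(Z + Z²))
w(11) + n*(79 - 40) = 11*(4 + 11² + 5*11) + 84*(79 - 40) = 11*(4 + 121 + 55) + 84*39 = 11*180 + 3276 = 1980 + 3276 = 5256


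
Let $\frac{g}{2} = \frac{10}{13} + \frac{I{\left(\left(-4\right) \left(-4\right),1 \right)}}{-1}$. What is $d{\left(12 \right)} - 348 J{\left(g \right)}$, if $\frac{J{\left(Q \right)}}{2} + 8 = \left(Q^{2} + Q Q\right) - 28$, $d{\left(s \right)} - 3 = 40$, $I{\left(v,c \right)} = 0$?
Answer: $\frac{3684931}{169} \approx 21804.0$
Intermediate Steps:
$d{\left(s \right)} = 43$ ($d{\left(s \right)} = 3 + 40 = 43$)
$g = \frac{20}{13}$ ($g = 2 \left(\frac{10}{13} + \frac{0}{-1}\right) = 2 \left(10 \cdot \frac{1}{13} + 0 \left(-1\right)\right) = 2 \left(\frac{10}{13} + 0\right) = 2 \cdot \frac{10}{13} = \frac{20}{13} \approx 1.5385$)
$J{\left(Q \right)} = -72 + 4 Q^{2}$ ($J{\left(Q \right)} = -16 + 2 \left(\left(Q^{2} + Q Q\right) - 28\right) = -16 + 2 \left(\left(Q^{2} + Q^{2}\right) - 28\right) = -16 + 2 \left(2 Q^{2} - 28\right) = -16 + 2 \left(-28 + 2 Q^{2}\right) = -16 + \left(-56 + 4 Q^{2}\right) = -72 + 4 Q^{2}$)
$d{\left(12 \right)} - 348 J{\left(g \right)} = 43 - 348 \left(-72 + 4 \left(\frac{20}{13}\right)^{2}\right) = 43 - 348 \left(-72 + 4 \cdot \frac{400}{169}\right) = 43 - 348 \left(-72 + \frac{1600}{169}\right) = 43 - - \frac{3677664}{169} = 43 + \frac{3677664}{169} = \frac{3684931}{169}$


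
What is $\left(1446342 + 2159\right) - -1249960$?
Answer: $2698461$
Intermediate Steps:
$\left(1446342 + 2159\right) - -1249960 = 1448501 + 1249960 = 2698461$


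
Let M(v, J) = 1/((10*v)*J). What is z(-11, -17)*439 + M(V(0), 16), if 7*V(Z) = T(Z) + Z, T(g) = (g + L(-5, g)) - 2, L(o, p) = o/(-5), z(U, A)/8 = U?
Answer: -6181127/160 ≈ -38632.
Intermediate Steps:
z(U, A) = 8*U
L(o, p) = -o/5 (L(o, p) = o*(-⅕) = -o/5)
T(g) = -1 + g (T(g) = (g - ⅕*(-5)) - 2 = (g + 1) - 2 = (1 + g) - 2 = -1 + g)
V(Z) = -⅐ + 2*Z/7 (V(Z) = ((-1 + Z) + Z)/7 = (-1 + 2*Z)/7 = -⅐ + 2*Z/7)
M(v, J) = 1/(10*J*v)
z(-11, -17)*439 + M(V(0), 16) = (8*(-11))*439 + (⅒)/(16*(-⅐ + (2/7)*0)) = -88*439 + (⅒)*(1/16)/(-⅐ + 0) = -38632 + (⅒)*(1/16)/(-⅐) = -38632 + (⅒)*(1/16)*(-7) = -38632 - 7/160 = -6181127/160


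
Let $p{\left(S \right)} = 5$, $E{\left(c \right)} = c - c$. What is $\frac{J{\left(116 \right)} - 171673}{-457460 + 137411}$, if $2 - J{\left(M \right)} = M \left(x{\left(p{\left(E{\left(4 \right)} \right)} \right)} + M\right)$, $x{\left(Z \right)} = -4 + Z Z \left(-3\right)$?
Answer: $\frac{175963}{320049} \approx 0.5498$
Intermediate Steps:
$E{\left(c \right)} = 0$
$x{\left(Z \right)} = -4 - 3 Z^{2}$ ($x{\left(Z \right)} = -4 + Z^{2} \left(-3\right) = -4 - 3 Z^{2}$)
$J{\left(M \right)} = 2 - M \left(-79 + M\right)$ ($J{\left(M \right)} = 2 - M \left(\left(-4 - 3 \cdot 5^{2}\right) + M\right) = 2 - M \left(\left(-4 - 75\right) + M\right) = 2 - M \left(-79 + M\right)$)
$\frac{J{\left(116 \right)} - 171673}{-457460 + 137411} = \frac{\left(2 - 116^{2} + 79 \cdot 116\right) - 171673}{-457460 + 137411} = \frac{\left(2 - 13456 + 9164\right) - 171673}{-320049} = \left(\left(2 - 13456 + 9164\right) - 171673\right) \left(- \frac{1}{320049}\right) = \left(-4290 - 171673\right) \left(- \frac{1}{320049}\right) = \left(-175963\right) \left(- \frac{1}{320049}\right) = \frac{175963}{320049}$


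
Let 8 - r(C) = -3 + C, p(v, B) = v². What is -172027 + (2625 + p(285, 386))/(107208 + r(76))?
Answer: -18431405011/107143 ≈ -1.7203e+5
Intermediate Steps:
r(C) = 11 - C (r(C) = 8 - (-3 + C) = 8 + (3 - C) = 11 - C)
-172027 + (2625 + p(285, 386))/(107208 + r(76)) = -172027 + (2625 + 285²)/(107208 + (11 - 1*76)) = -172027 + (2625 + 81225)/(107208 + (11 - 76)) = -172027 + 83850/(107208 - 65) = -172027 + 83850/107143 = -18431405011/107143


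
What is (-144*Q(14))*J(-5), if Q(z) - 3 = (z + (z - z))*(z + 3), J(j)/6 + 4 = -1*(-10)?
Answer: -1249344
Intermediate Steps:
J(j) = 36 (J(j) = -24 + 6*(-1*(-10)) = -24 + 6*10 = -24 + 60 = 36)
Q(z) = 3 + z*(3 + z) (Q(z) = 3 + (z + (z - z))*(z + 3) = 3 + (z + 0)*(3 + z) = 3 + z*(3 + z))
(-144*Q(14))*J(-5) = -144*(3 + 14² + 3*14)*36 = -144*(3 + 196 + 42)*36 = -144*241*36 = -34704*36 = -1249344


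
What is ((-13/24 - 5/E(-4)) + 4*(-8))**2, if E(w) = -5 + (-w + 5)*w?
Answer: 1017673801/968256 ≈ 1051.0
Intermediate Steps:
E(w) = -5 + w*(5 - w) (E(w) = -5 + (5 - w)*w = -5 + w*(5 - w))
((-13/24 - 5/E(-4)) + 4*(-8))**2 = ((-13/24 - 5/(-5 - 1*(-4)**2 + 5*(-4))) + 4*(-8))**2 = ((-13*1/24 - 5/(-5 - 1*16 - 20)) - 32)**2 = ((-13/24 - 5/(-5 - 16 - 20)) - 32)**2 = ((-13/24 - 5/(-41)) - 32)**2 = ((-13/24 - 5*(-1/41)) - 32)**2 = ((-13/24 + 5/41) - 32)**2 = (-413/984 - 32)**2 = (-31901/984)**2 = 1017673801/968256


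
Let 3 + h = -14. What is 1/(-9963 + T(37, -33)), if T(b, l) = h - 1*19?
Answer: -1/9999 ≈ -0.00010001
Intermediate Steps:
h = -17 (h = -3 - 14 = -17)
T(b, l) = -36 (T(b, l) = -17 - 1*19 = -17 - 19 = -36)
1/(-9963 + T(37, -33)) = 1/(-9963 - 36) = 1/(-9999) = -1/9999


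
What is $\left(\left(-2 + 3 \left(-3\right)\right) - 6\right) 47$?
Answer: $-799$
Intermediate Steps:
$\left(\left(-2 + 3 \left(-3\right)\right) - 6\right) 47 = \left(\left(-2 - 9\right) - 6\right) 47 = \left(-11 - 6\right) 47 = \left(-17\right) 47 = -799$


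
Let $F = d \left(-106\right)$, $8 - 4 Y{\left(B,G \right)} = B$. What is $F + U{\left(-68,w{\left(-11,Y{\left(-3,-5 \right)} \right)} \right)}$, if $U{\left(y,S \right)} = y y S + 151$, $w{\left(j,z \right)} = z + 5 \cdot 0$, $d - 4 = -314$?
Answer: $45727$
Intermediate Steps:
$Y{\left(B,G \right)} = 2 - \frac{B}{4}$
$d = -310$ ($d = 4 - 314 = -310$)
$w{\left(j,z \right)} = z$ ($w{\left(j,z \right)} = z + 0 = z$)
$U{\left(y,S \right)} = 151 + S y^{2}$ ($U{\left(y,S \right)} = y^{2} S + 151 = S y^{2} + 151 = 151 + S y^{2}$)
$F = 32860$ ($F = \left(-310\right) \left(-106\right) = 32860$)
$F + U{\left(-68,w{\left(-11,Y{\left(-3,-5 \right)} \right)} \right)} = 32860 + \left(151 + \left(2 - - \frac{3}{4}\right) \left(-68\right)^{2}\right) = 32860 + \left(151 + \left(2 + \frac{3}{4}\right) 4624\right) = 32860 + \left(151 + \frac{11}{4} \cdot 4624\right) = 32860 + \left(151 + 12716\right) = 32860 + 12867 = 45727$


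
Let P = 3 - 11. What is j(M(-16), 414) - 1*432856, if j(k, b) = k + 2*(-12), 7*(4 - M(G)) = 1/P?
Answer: -24241055/56 ≈ -4.3288e+5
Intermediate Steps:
P = -8
M(G) = 225/56 (M(G) = 4 - 1/7/(-8) = 4 - 1/7*(-1/8) = 4 + 1/56 = 225/56)
j(k, b) = -24 + k (j(k, b) = k - 24 = -24 + k)
j(M(-16), 414) - 1*432856 = (-24 + 225/56) - 1*432856 = -1119/56 - 432856 = -24241055/56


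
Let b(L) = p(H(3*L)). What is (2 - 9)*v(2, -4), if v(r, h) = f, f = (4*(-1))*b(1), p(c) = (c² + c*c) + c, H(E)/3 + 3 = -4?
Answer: 24108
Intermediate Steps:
H(E) = -21 (H(E) = -9 + 3*(-4) = -9 - 12 = -21)
p(c) = c + 2*c² (p(c) = (c² + c²) + c = 2*c² + c = c + 2*c²)
b(L) = 861 (b(L) = -21*(1 + 2*(-21)) = -21*(1 - 42) = -21*(-41) = 861)
f = -3444 (f = (4*(-1))*861 = -4*861 = -3444)
v(r, h) = -3444
(2 - 9)*v(2, -4) = (2 - 9)*(-3444) = -7*(-3444) = 24108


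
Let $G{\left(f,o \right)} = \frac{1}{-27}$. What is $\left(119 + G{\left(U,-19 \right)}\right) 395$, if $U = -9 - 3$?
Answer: $\frac{1268740}{27} \approx 46990.0$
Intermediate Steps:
$U = -12$ ($U = -9 - 3 = -12$)
$G{\left(f,o \right)} = - \frac{1}{27}$
$\left(119 + G{\left(U,-19 \right)}\right) 395 = \left(119 - \frac{1}{27}\right) 395 = \frac{3212}{27} \cdot 395 = \frac{1268740}{27}$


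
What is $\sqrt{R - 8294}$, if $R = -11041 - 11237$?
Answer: $2 i \sqrt{7643} \approx 174.85 i$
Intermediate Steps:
$R = -22278$
$\sqrt{R - 8294} = \sqrt{-22278 - 8294} = \sqrt{-30572} = 2 i \sqrt{7643}$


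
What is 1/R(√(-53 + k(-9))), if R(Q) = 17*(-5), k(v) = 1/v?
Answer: -1/85 ≈ -0.011765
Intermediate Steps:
R(Q) = -85
1/R(√(-53 + k(-9))) = 1/(-85) = -1/85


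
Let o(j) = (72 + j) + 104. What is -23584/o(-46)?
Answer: -11792/65 ≈ -181.42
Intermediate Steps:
o(j) = 176 + j
-23584/o(-46) = -23584/(176 - 46) = -23584/130 = -23584*1/130 = -11792/65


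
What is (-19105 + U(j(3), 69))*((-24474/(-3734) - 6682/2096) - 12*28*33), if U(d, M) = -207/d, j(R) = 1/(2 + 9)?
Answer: 231870379481989/978308 ≈ 2.3701e+8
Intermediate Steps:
j(R) = 1/11
(-19105 + U(j(3), 69))*((-24474/(-3734) - 6682/2096) - 12*28*33) = (-19105 - 207/1/11)*((-24474/(-3734) - 6682/2096) - 12*28*33) = (-19105 - 207*11)*((-24474*(-1/3734) - 6682*1/2096) - 336*33) = (-19105 - 2277)*((12237/1867 - 3341/1048) - 11088) = -21382*(6586729/1956616 - 11088) = -21382*(-21688371479/1956616) = 231870379481989/978308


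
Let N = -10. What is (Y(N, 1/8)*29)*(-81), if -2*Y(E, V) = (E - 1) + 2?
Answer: -21141/2 ≈ -10571.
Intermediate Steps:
Y(E, V) = -1/2 - E/2 (Y(E, V) = -((E - 1) + 2)/2 = -((-1 + E) + 2)/2 = -(1 + E)/2 = -1/2 - E/2)
(Y(N, 1/8)*29)*(-81) = ((-1/2 - 1/2*(-10))*29)*(-81) = ((-1/2 + 5)*29)*(-81) = ((9/2)*29)*(-81) = (261/2)*(-81) = -21141/2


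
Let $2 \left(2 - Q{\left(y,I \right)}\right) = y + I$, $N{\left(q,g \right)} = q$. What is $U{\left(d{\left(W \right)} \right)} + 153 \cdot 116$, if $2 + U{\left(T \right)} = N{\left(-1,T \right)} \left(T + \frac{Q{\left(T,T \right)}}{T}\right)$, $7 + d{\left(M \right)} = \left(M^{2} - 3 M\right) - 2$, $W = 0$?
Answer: $\frac{159806}{9} \approx 17756.0$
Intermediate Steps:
$Q{\left(y,I \right)} = 2 - \frac{I}{2} - \frac{y}{2}$ ($Q{\left(y,I \right)} = 2 - \frac{y + I}{2} = 2 - \frac{I + y}{2} = 2 - \left(\frac{I}{2} + \frac{y}{2}\right) = 2 - \frac{I}{2} - \frac{y}{2}$)
$d{\left(M \right)} = -9 + M^{2} - 3 M$ ($d{\left(M \right)} = -7 - \left(2 - M^{2} + 3 M\right) = -9 + M^{2} - 3 M$)
$U{\left(T \right)} = -2 - T - \frac{2 - T}{T}$ ($U{\left(T \right)} = -2 - \left(T + \frac{2 - \frac{T}{2} - \frac{T}{2}}{T}\right) = -2 - \left(T + \frac{2 - T}{T}\right) = -2 - T - \frac{2 - T}{T}$)
$U{\left(d{\left(W \right)} \right)} + 153 \cdot 116 = \left(-1 - \left(-9 + 0^{2} - 0\right) - \frac{2}{-9 + 0^{2} - 0}\right) + 153 \cdot 116 = \left(-1 - \left(-9 + 0 + 0\right) - \frac{2}{-9 + 0 + 0}\right) + 17748 = \left(-1 - -9 - \frac{2}{-9}\right) + 17748 = \left(-1 + 9 - - \frac{2}{9}\right) + 17748 = \left(-1 + 9 + \frac{2}{9}\right) + 17748 = \frac{74}{9} + 17748 = \frac{159806}{9}$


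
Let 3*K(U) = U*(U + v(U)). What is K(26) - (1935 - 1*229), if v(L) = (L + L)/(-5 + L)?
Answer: -91930/63 ≈ -1459.2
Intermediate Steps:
v(L) = 2*L/(-5 + L) (v(L) = (2*L)/(-5 + L) = 2*L/(-5 + L))
K(U) = U*(U + 2*U/(-5 + U))/3 (K(U) = (U*(U + 2*U/(-5 + U)))/3 = U*(U + 2*U/(-5 + U))/3)
K(26) - (1935 - 1*229) = (⅓)*26²*(-3 + 26)/(-5 + 26) - (1935 - 1*229) = (⅓)*676*23/21 - (1935 - 229) = (⅓)*676*(1/21)*23 - 1*1706 = 15548/63 - 1706 = -91930/63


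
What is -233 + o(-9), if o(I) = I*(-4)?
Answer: -197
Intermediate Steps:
o(I) = -4*I
-233 + o(-9) = -233 - 4*(-9) = -233 + 36 = -197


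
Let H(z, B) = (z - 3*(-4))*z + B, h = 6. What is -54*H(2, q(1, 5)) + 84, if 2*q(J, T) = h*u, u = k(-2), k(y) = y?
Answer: -1104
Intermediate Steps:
u = -2
q(J, T) = -6 (q(J, T) = (6*(-2))/2 = (½)*(-12) = -6)
H(z, B) = B + z*(12 + z) (H(z, B) = (z + 12)*z + B = (12 + z)*z + B = z*(12 + z) + B = B + z*(12 + z))
-54*H(2, q(1, 5)) + 84 = -54*(-6 + 2² + 12*2) + 84 = -54*(-6 + 4 + 24) + 84 = -54*22 + 84 = -1188 + 84 = -1104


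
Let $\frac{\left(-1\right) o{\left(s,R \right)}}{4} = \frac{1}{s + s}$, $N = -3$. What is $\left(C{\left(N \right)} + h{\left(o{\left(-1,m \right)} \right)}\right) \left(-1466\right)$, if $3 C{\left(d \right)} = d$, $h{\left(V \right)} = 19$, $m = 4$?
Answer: $-26388$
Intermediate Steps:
$o{\left(s,R \right)} = - \frac{2}{s}$ ($o{\left(s,R \right)} = - \frac{4}{s + s} = - \frac{4}{2 s} = - 4 \frac{1}{2 s} = - \frac{2}{s}$)
$C{\left(d \right)} = \frac{d}{3}$
$\left(C{\left(N \right)} + h{\left(o{\left(-1,m \right)} \right)}\right) \left(-1466\right) = \left(\frac{1}{3} \left(-3\right) + 19\right) \left(-1466\right) = \left(-1 + 19\right) \left(-1466\right) = 18 \left(-1466\right) = -26388$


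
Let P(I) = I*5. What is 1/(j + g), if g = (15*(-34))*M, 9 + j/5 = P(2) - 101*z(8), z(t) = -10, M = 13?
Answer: -1/1575 ≈ -0.00063492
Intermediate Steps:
P(I) = 5*I
j = 5055 (j = -45 + 5*(5*2 - 101*(-10)) = -45 + 5*(10 + 1010) = -45 + 5*1020 = -45 + 5100 = 5055)
g = -6630 (g = (15*(-34))*13 = -510*13 = -6630)
1/(j + g) = 1/(5055 - 6630) = 1/(-1575) = -1/1575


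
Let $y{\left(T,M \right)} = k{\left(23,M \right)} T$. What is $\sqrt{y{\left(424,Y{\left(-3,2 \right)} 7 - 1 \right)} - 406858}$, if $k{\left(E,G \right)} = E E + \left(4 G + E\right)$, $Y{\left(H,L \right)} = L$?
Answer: $i \sqrt{150762} \approx 388.28 i$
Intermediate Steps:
$k{\left(E,G \right)} = E + E^{2} + 4 G$ ($k{\left(E,G \right)} = E^{2} + \left(E + 4 G\right) = E + E^{2} + 4 G$)
$y{\left(T,M \right)} = T \left(552 + 4 M\right)$ ($y{\left(T,M \right)} = \left(23 + 23^{2} + 4 M\right) T = \left(23 + 529 + 4 M\right) T = \left(552 + 4 M\right) T = T \left(552 + 4 M\right)$)
$\sqrt{y{\left(424,Y{\left(-3,2 \right)} 7 - 1 \right)} - 406858} = \sqrt{4 \cdot 424 \left(138 + \left(2 \cdot 7 - 1\right)\right) - 406858} = \sqrt{4 \cdot 424 \left(138 + \left(14 - 1\right)\right) - 406858} = \sqrt{4 \cdot 424 \left(138 + 13\right) - 406858} = \sqrt{4 \cdot 424 \cdot 151 - 406858} = \sqrt{256096 - 406858} = \sqrt{-150762} = i \sqrt{150762}$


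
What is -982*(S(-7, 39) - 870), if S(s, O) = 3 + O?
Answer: 813096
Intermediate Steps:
-982*(S(-7, 39) - 870) = -982*((3 + 39) - 870) = -982*(42 - 870) = -982*(-828) = 813096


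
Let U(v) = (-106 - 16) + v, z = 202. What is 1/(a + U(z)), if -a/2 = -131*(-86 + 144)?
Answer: 1/15276 ≈ 6.5462e-5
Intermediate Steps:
U(v) = -122 + v
a = 15196 (a = -(-262)*(-86 + 144) = -(-262)*58 = -2*(-7598) = 15196)
1/(a + U(z)) = 1/(15196 + (-122 + 202)) = 1/(15196 + 80) = 1/15276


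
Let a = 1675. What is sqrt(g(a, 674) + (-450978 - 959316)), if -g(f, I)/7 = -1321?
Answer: I*sqrt(1401047) ≈ 1183.7*I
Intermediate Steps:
g(f, I) = 9247 (g(f, I) = -7*(-1321) = 9247)
sqrt(g(a, 674) + (-450978 - 959316)) = sqrt(9247 + (-450978 - 959316)) = sqrt(9247 - 1410294) = sqrt(-1401047) = I*sqrt(1401047)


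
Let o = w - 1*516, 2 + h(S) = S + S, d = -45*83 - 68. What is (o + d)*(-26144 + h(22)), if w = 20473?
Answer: -421651708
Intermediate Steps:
d = -3803 (d = -3735 - 68 = -3803)
h(S) = -2 + 2*S (h(S) = -2 + (S + S) = -2 + 2*S)
o = 19957 (o = 20473 - 1*516 = 20473 - 516 = 19957)
(o + d)*(-26144 + h(22)) = (19957 - 3803)*(-26144 + (-2 + 2*22)) = 16154*(-26144 + (-2 + 44)) = 16154*(-26144 + 42) = 16154*(-26102) = -421651708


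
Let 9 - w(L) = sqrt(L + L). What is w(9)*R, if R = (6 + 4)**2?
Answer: 900 - 300*sqrt(2) ≈ 475.74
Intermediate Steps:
w(L) = 9 - sqrt(2)*sqrt(L) (w(L) = 9 - sqrt(L + L) = 9 - sqrt(2*L) = 9 - sqrt(2)*sqrt(L))
R = 100 (R = 10**2 = 100)
w(9)*R = (9 - sqrt(2)*sqrt(9))*100 = (9 - 1*sqrt(2)*3)*100 = (9 - 3*sqrt(2))*100 = 900 - 300*sqrt(2)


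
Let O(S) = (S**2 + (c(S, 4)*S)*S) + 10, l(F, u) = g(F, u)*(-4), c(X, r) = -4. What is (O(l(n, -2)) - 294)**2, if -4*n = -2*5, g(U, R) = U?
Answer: 341056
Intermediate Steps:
n = 5/2 (n = -(-1)*5/2 = -1/4*(-10) = 5/2 ≈ 2.5000)
l(F, u) = -4*F (l(F, u) = F*(-4) = -4*F)
O(S) = 10 - 3*S**2 (O(S) = (S**2 + (-4*S)*S) + 10 = (S**2 - 4*S**2) + 10 = -3*S**2 + 10 = 10 - 3*S**2)
(O(l(n, -2)) - 294)**2 = ((10 - 3*(-4*5/2)**2) - 294)**2 = ((10 - 3*(-10)**2) - 294)**2 = ((10 - 3*100) - 294)**2 = ((10 - 300) - 294)**2 = (-290 - 294)**2 = (-584)**2 = 341056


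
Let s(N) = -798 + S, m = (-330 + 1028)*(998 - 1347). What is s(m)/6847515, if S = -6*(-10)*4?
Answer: -62/760835 ≈ -8.1489e-5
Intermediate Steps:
m = -243602 (m = 698*(-349) = -243602)
S = 240 (S = 60*4 = 240)
s(N) = -558 (s(N) = -798 + 240 = -558)
s(m)/6847515 = -558/6847515 = -558*1/6847515 = -62/760835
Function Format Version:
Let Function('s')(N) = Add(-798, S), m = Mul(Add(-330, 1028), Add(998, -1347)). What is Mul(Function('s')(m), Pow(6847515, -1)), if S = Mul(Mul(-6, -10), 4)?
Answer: Rational(-62, 760835) ≈ -8.1489e-5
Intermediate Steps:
m = -243602 (m = Mul(698, -349) = -243602)
S = 240 (S = Mul(60, 4) = 240)
Function('s')(N) = -558 (Function('s')(N) = Add(-798, 240) = -558)
Mul(Function('s')(m), Pow(6847515, -1)) = Mul(-558, Pow(6847515, -1)) = Mul(-558, Rational(1, 6847515)) = Rational(-62, 760835)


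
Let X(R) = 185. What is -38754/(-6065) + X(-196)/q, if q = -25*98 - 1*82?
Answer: 97003103/15356580 ≈ 6.3167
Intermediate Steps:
q = -2532 (q = -2450 - 82 = -2532)
-38754/(-6065) + X(-196)/q = -38754/(-6065) + 185/(-2532) = -38754*(-1/6065) + 185*(-1/2532) = 38754/6065 - 185/2532 = 97003103/15356580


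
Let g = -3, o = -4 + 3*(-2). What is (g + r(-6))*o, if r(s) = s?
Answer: 90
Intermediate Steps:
o = -10 (o = -4 - 6 = -10)
(g + r(-6))*o = (-3 - 6)*(-10) = -9*(-10) = 90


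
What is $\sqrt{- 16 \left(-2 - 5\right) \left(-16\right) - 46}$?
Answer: $i \sqrt{1838} \approx 42.872 i$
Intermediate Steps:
$\sqrt{- 16 \left(-2 - 5\right) \left(-16\right) - 46} = \sqrt{\left(-16\right) \left(-7\right) \left(-16\right) - 46} = \sqrt{112 \left(-16\right) - 46} = \sqrt{-1792 - 46} = \sqrt{-1838} = i \sqrt{1838}$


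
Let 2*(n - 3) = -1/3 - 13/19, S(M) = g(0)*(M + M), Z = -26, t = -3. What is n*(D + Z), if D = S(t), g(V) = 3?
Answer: -6248/57 ≈ -109.61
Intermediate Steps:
S(M) = 6*M (S(M) = 3*(M + M) = 3*(2*M) = 6*M)
D = -18 (D = 6*(-3) = -18)
n = 142/57 (n = 3 + (-1/3 - 13/19)/2 = 3 + (-1*⅓ - 13*1/19)/2 = 3 + (-⅓ - 13/19)/2 = 3 + (½)*(-58/57) = 3 - 29/57 = 142/57 ≈ 2.4912)
n*(D + Z) = 142*(-18 - 26)/57 = (142/57)*(-44) = -6248/57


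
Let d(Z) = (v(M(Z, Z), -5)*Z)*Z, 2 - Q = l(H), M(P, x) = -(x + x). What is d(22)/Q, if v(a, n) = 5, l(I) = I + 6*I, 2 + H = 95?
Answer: -220/59 ≈ -3.7288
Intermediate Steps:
M(P, x) = -2*x
H = 93 (H = -2 + 95 = 93)
l(I) = 7*I
Q = -649 (Q = 2 - 7*93 = 2 - 1*651 = 2 - 651 = -649)
d(Z) = 5*Z² (d(Z) = (5*Z)*Z = 5*Z²)
d(22)/Q = (5*22²)/(-649) = (5*484)*(-1/649) = 2420*(-1/649) = -220/59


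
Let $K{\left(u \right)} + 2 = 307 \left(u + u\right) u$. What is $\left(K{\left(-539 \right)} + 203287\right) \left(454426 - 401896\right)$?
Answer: $9380974392870$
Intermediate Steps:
$K{\left(u \right)} = -2 + 614 u^{2}$ ($K{\left(u \right)} = -2 + 307 \left(u + u\right) u = -2 + 307 \cdot 2 u u = -2 + 614 u u = -2 + 614 u^{2}$)
$\left(K{\left(-539 \right)} + 203287\right) \left(454426 - 401896\right) = \left(\left(-2 + 614 \left(-539\right)^{2}\right) + 203287\right) \left(454426 - 401896\right) = \left(\left(-2 + 614 \cdot 290521\right) + 203287\right) 52530 = \left(\left(-2 + 178379894\right) + 203287\right) 52530 = \left(178379892 + 203287\right) 52530 = 178583179 \cdot 52530 = 9380974392870$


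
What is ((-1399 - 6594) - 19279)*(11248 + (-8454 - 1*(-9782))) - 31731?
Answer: -343004403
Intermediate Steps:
((-1399 - 6594) - 19279)*(11248 + (-8454 - 1*(-9782))) - 31731 = (-7993 - 19279)*(11248 + (-8454 + 9782)) - 31731 = -27272*(11248 + 1328) - 31731 = -27272*12576 - 31731 = -342972672 - 31731 = -343004403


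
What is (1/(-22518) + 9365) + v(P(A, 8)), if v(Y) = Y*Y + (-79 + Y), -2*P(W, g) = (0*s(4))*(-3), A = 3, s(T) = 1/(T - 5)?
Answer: 209102147/22518 ≈ 9286.0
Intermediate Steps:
s(T) = 1/(-5 + T)
P(W, g) = 0 (P(W, g) = -0/(-5 + 4)*(-3)/2 = -0/(-1)*(-3)/2 = -0*(-1)*(-3)/2 = -0*(-3) = -½*0 = 0)
v(Y) = -79 + Y + Y² (v(Y) = Y² + (-79 + Y) = -79 + Y + Y²)
(1/(-22518) + 9365) + v(P(A, 8)) = (1/(-22518) + 9365) + (-79 + 0 + 0²) = (-1/22518 + 9365) + (-79 + 0 + 0) = 210881069/22518 - 79 = 209102147/22518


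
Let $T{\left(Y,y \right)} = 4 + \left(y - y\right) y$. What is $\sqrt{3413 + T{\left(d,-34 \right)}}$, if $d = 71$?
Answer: $\sqrt{3417} \approx 58.455$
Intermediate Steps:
$T{\left(Y,y \right)} = 4$ ($T{\left(Y,y \right)} = 4 + 0 y = 4 + 0 = 4$)
$\sqrt{3413 + T{\left(d,-34 \right)}} = \sqrt{3413 + 4} = \sqrt{3417}$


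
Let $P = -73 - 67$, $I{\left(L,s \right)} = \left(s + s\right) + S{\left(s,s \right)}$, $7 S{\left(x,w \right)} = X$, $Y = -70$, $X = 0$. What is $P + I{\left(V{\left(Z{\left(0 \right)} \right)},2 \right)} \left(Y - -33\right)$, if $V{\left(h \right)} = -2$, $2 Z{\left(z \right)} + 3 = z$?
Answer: $-288$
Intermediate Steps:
$Z{\left(z \right)} = - \frac{3}{2} + \frac{z}{2}$
$S{\left(x,w \right)} = 0$ ($S{\left(x,w \right)} = \frac{1}{7} \cdot 0 = 0$)
$I{\left(L,s \right)} = 2 s$ ($I{\left(L,s \right)} = \left(s + s\right) + 0 = 2 s + 0 = 2 s$)
$P = -140$ ($P = -73 - 67 = -140$)
$P + I{\left(V{\left(Z{\left(0 \right)} \right)},2 \right)} \left(Y - -33\right) = -140 + 2 \cdot 2 \left(-70 - -33\right) = -140 + 4 \left(-70 + 33\right) = -140 + 4 \left(-37\right) = -140 - 148 = -288$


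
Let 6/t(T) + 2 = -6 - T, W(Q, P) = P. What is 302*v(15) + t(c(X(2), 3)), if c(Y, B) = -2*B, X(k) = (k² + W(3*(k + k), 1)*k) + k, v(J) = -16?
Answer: -4835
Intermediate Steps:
X(k) = k² + 2*k (X(k) = (k² + 1*k) + k = (k² + k) + k = (k + k²) + k = k² + 2*k)
t(T) = 6/(-8 - T) (t(T) = 6/(-2 + (-6 - T)) = 6/(-8 - T))
302*v(15) + t(c(X(2), 3)) = 302*(-16) - 6/(8 - 2*3) = -4832 - 6/(8 - 6) = -4832 - 6/2 = -4832 - 6*½ = -4832 - 3 = -4835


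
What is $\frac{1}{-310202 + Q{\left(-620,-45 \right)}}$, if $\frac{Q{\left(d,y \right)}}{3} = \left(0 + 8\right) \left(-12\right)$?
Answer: $- \frac{1}{310490} \approx -3.2207 \cdot 10^{-6}$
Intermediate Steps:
$Q{\left(d,y \right)} = -288$ ($Q{\left(d,y \right)} = 3 \left(0 + 8\right) \left(-12\right) = 3 \cdot 8 \left(-12\right) = 3 \left(-96\right) = -288$)
$\frac{1}{-310202 + Q{\left(-620,-45 \right)}} = \frac{1}{-310202 - 288} = \frac{1}{-310490} = - \frac{1}{310490}$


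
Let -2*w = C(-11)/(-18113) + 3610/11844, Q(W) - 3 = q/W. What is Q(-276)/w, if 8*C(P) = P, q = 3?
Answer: -58995852300/3008593913 ≈ -19.609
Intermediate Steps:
C(P) = P/8
Q(W) = 3 + 3/W
w = -130808431/858121488 (w = -(((⅛)*(-11))/(-18113) + 3610/11844)/2 = -(-11/8*(-1/18113) + 3610*(1/11844))/2 = -(11/144904 + 1805/5922)/2 = -½*130808431/429060744 = -130808431/858121488 ≈ -0.15244)
Q(-276)/w = (3 + 3/(-276))/(-130808431/858121488) = (3 + 3*(-1/276))*(-858121488/130808431) = (3 - 1/92)*(-858121488/130808431) = (275/92)*(-858121488/130808431) = -58995852300/3008593913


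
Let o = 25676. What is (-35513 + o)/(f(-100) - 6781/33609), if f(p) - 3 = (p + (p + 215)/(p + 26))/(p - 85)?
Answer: -905214924954/308012275 ≈ -2938.9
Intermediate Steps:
f(p) = 3 + (p + (215 + p)/(26 + p))/(-85 + p) (f(p) = 3 + (p + (p + 215)/(p + 26))/(p - 85) = 3 + (p + (215 + p)/(26 + p))/(-85 + p))
(-35513 + o)/(f(-100) - 6781/33609) = (-35513 + 25676)/((6415 - 4*(-100)**2 + 150*(-100))/(2210 - 1*(-100)**2 + 59*(-100)) - 6781/33609) = -9837/((6415 - 4*10000 - 15000)/(2210 - 1*10000 - 5900) - 6781*1/33609) = -9837/((6415 - 40000 - 15000)/(2210 - 10000 - 5900) - 6781/33609) = -9837/(-48585/(-13690) - 6781/33609) = -9837/(-1/13690*(-48585) - 6781/33609) = -9837/(9717/2738 - 6781/33609) = -9837/308012275/92021442 = -9837*92021442/308012275 = -905214924954/308012275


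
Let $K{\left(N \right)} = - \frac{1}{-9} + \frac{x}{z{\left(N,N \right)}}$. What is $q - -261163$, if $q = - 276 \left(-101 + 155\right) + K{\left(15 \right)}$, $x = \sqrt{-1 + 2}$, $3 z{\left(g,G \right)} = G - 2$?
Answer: $\frac{28812343}{117} \approx 2.4626 \cdot 10^{5}$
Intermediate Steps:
$z{\left(g,G \right)} = - \frac{2}{3} + \frac{G}{3}$ ($z{\left(g,G \right)} = \frac{G - 2}{3} = \frac{-2 + G}{3} = - \frac{2}{3} + \frac{G}{3}$)
$x = 1$ ($x = \sqrt{1} = 1$)
$K{\left(N \right)} = \frac{1}{9} + \frac{1}{- \frac{2}{3} + \frac{N}{3}}$ ($K{\left(N \right)} = - \frac{1}{-9} + 1 \frac{1}{- \frac{2}{3} + \frac{N}{3}} = \left(-1\right) \left(- \frac{1}{9}\right) + \frac{1}{- \frac{2}{3} + \frac{N}{3}} = \frac{1}{9} + \frac{1}{- \frac{2}{3} + \frac{N}{3}}$)
$q = - \frac{1743728}{117}$ ($q = - 276 \left(-101 + 155\right) + \frac{25 + 15}{9 \left(-2 + 15\right)} = \left(-276\right) 54 + \frac{1}{9} \cdot \frac{1}{13} \cdot 40 = -14904 + \frac{1}{9} \cdot \frac{1}{13} \cdot 40 = -14904 + \frac{40}{117} = - \frac{1743728}{117} \approx -14904.0$)
$q - -261163 = - \frac{1743728}{117} - -261163 = - \frac{1743728}{117} + 261163 = \frac{28812343}{117}$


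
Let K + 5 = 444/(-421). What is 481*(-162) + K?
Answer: -32807711/421 ≈ -77928.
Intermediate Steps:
K = -2549/421 (K = -5 + 444/(-421) = -5 + 444*(-1/421) = -5 - 444/421 = -2549/421 ≈ -6.0546)
481*(-162) + K = 481*(-162) - 2549/421 = -77922 - 2549/421 = -32807711/421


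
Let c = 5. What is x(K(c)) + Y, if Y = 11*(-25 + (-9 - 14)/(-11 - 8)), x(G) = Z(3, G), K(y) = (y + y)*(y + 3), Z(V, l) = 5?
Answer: -4877/19 ≈ -256.68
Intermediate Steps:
K(y) = 2*y*(3 + y) (K(y) = (2*y)*(3 + y) = 2*y*(3 + y))
x(G) = 5
Y = -4972/19 (Y = 11*(-25 - 23/(-19)) = 11*(-25 - 23*(-1/19)) = 11*(-25 + 23/19) = 11*(-452/19) = -4972/19 ≈ -261.68)
x(K(c)) + Y = 5 - 4972/19 = -4877/19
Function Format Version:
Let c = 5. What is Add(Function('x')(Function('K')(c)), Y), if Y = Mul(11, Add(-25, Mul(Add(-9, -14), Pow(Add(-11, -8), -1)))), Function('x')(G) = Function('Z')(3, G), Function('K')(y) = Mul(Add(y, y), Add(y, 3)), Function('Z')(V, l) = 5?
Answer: Rational(-4877, 19) ≈ -256.68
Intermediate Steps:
Function('K')(y) = Mul(2, y, Add(3, y)) (Function('K')(y) = Mul(Mul(2, y), Add(3, y)) = Mul(2, y, Add(3, y)))
Function('x')(G) = 5
Y = Rational(-4972, 19) (Y = Mul(11, Add(-25, Mul(-23, Pow(-19, -1)))) = Mul(11, Add(-25, Mul(-23, Rational(-1, 19)))) = Mul(11, Add(-25, Rational(23, 19))) = Mul(11, Rational(-452, 19)) = Rational(-4972, 19) ≈ -261.68)
Add(Function('x')(Function('K')(c)), Y) = Add(5, Rational(-4972, 19)) = Rational(-4877, 19)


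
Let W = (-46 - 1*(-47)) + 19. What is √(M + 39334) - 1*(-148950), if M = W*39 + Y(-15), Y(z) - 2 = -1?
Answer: 148950 + √40115 ≈ 1.4915e+5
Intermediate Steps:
W = 20 (W = (-46 + 47) + 19 = 1 + 19 = 20)
Y(z) = 1 (Y(z) = 2 - 1 = 1)
M = 781 (M = 20*39 + 1 = 780 + 1 = 781)
√(M + 39334) - 1*(-148950) = √(781 + 39334) - 1*(-148950) = √40115 + 148950 = 148950 + √40115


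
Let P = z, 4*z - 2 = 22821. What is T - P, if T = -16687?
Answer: -89571/4 ≈ -22393.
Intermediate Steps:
z = 22823/4 (z = ½ + (¼)*22821 = ½ + 22821/4 = 22823/4 ≈ 5705.8)
P = 22823/4 ≈ 5705.8
T - P = -16687 - 1*22823/4 = -16687 - 22823/4 = -89571/4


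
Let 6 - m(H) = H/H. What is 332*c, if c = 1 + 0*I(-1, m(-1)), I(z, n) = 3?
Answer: 332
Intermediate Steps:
m(H) = 5 (m(H) = 6 - H/H = 6 - 1*1 = 6 - 1 = 5)
c = 1 (c = 1 + 0*3 = 1 + 0 = 1)
332*c = 332*1 = 332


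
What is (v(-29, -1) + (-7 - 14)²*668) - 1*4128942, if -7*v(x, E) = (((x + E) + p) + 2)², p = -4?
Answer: -26841502/7 ≈ -3.8345e+6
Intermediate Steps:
v(x, E) = -(-2 + E + x)²/7 (v(x, E) = -(((x + E) - 4) + 2)²/7 = -(((E + x) - 4) + 2)²/7 = -((-4 + E + x) + 2)²/7 = -(-2 + E + x)²/7)
(v(-29, -1) + (-7 - 14)²*668) - 1*4128942 = (-(-2 - 1 - 29)²/7 + (-7 - 14)²*668) - 1*4128942 = (-⅐*(-32)² + (-21)²*668) - 4128942 = (-⅐*1024 + 441*668) - 4128942 = (-1024/7 + 294588) - 4128942 = 2061092/7 - 4128942 = -26841502/7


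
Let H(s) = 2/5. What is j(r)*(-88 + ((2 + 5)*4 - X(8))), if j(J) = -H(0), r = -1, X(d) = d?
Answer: 136/5 ≈ 27.200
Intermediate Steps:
H(s) = ⅖ (H(s) = 2*(⅕) = ⅖)
j(J) = -⅖ (j(J) = -1*⅖ = -⅖)
j(r)*(-88 + ((2 + 5)*4 - X(8))) = -2*(-88 + ((2 + 5)*4 - 1*8))/5 = -2*(-88 + (7*4 - 8))/5 = -2*(-88 + (28 - 8))/5 = -2*(-88 + 20)/5 = -⅖*(-68) = 136/5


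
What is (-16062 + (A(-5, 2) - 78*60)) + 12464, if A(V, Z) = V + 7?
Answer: -8276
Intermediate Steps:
A(V, Z) = 7 + V
(-16062 + (A(-5, 2) - 78*60)) + 12464 = (-16062 + ((7 - 5) - 78*60)) + 12464 = (-16062 + (2 - 4680)) + 12464 = (-16062 - 4678) + 12464 = -20740 + 12464 = -8276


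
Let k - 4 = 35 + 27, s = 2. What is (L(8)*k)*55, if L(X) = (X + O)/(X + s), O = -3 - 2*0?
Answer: 1815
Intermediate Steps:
O = -3 (O = -3 + 0 = -3)
k = 66 (k = 4 + (35 + 27) = 4 + 62 = 66)
L(X) = (-3 + X)/(2 + X) (L(X) = (X - 3)/(X + 2) = (-3 + X)/(2 + X))
(L(8)*k)*55 = (((-3 + 8)/(2 + 8))*66)*55 = ((5/10)*66)*55 = (((⅒)*5)*66)*55 = ((½)*66)*55 = 33*55 = 1815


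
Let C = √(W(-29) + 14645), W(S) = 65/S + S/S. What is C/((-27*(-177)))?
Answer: √12315401/138591 ≈ 0.025321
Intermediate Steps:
W(S) = 1 + 65/S (W(S) = 65/S + 1 = 1 + 65/S)
C = √12315401/29 (C = √((65 - 29)/(-29) + 14645) = √(-1/29*36 + 14645) = √(-36/29 + 14645) = √(424669/29) = √12315401/29 ≈ 121.01)
C/((-27*(-177))) = (√12315401/29)/((-27*(-177))) = (√12315401/29)/4779 = (√12315401/29)*(1/4779) = √12315401/138591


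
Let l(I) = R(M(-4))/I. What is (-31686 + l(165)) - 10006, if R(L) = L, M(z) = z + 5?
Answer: -6879179/165 ≈ -41692.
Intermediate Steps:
M(z) = 5 + z
l(I) = 1/I (l(I) = (5 - 4)/I = 1/I)
(-31686 + l(165)) - 10006 = (-31686 + 1/165) - 10006 = -5228189/165 - 10006 = -6879179/165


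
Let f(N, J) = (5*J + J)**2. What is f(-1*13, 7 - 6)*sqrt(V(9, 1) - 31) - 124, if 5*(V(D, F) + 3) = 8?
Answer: -124 + 324*I*sqrt(10)/5 ≈ -124.0 + 204.92*I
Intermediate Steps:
V(D, F) = -7/5 (V(D, F) = -3 + (1/5)*8 = -3 + 8/5 = -7/5)
f(N, J) = 36*J**2 (f(N, J) = (6*J)**2 = 36*J**2)
f(-1*13, 7 - 6)*sqrt(V(9, 1) - 31) - 124 = (36*(7 - 6)**2)*sqrt(-7/5 - 31) - 124 = (36*1**2)*sqrt(-162/5) - 124 = (36*1)*(9*I*sqrt(10)/5) - 124 = 36*(9*I*sqrt(10)/5) - 124 = 324*I*sqrt(10)/5 - 124 = -124 + 324*I*sqrt(10)/5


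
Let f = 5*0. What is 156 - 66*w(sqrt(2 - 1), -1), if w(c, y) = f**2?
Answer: 156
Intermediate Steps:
f = 0
w(c, y) = 0 (w(c, y) = 0**2 = 0)
156 - 66*w(sqrt(2 - 1), -1) = 156 - 66*0 = 156 + 0 = 156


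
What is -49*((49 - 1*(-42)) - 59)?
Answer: -1568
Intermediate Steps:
-49*((49 - 1*(-42)) - 59) = -49*((49 + 42) - 59) = -49*(91 - 59) = -49*32 = -1568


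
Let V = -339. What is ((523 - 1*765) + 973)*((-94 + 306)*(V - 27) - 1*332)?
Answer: -56962444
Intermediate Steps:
((523 - 1*765) + 973)*((-94 + 306)*(V - 27) - 1*332) = ((523 - 1*765) + 973)*((-94 + 306)*(-339 - 27) - 1*332) = ((523 - 765) + 973)*(212*(-366) - 332) = (-242 + 973)*(-77592 - 332) = 731*(-77924) = -56962444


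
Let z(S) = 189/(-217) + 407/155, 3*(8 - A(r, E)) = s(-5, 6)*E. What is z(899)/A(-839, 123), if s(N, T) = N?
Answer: 272/33015 ≈ 0.0082387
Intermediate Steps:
A(r, E) = 8 + 5*E/3 (A(r, E) = 8 - (-5)*E/3 = 8 + 5*E/3)
z(S) = 272/155 (z(S) = 189*(-1/217) + 407*(1/155) = -27/31 + 407/155 = 272/155)
z(899)/A(-839, 123) = 272/(155*(8 + (5/3)*123)) = 272/(155*(8 + 205)) = (272/155)/213 = (272/155)*(1/213) = 272/33015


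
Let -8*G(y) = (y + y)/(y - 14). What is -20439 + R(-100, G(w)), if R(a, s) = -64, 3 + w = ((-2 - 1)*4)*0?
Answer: -20503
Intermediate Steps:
w = -3 (w = -3 + ((-2 - 1)*4)*0 = -3 - 3*4*0 = -3 - 12*0 = -3 + 0 = -3)
G(y) = -y/(4*(-14 + y)) (G(y) = -(y + y)/(8*(y - 14)) = -2*y/(8*(-14 + y)) = -y/(4*(-14 + y)))
-20439 + R(-100, G(w)) = -20439 - 64 = -20503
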